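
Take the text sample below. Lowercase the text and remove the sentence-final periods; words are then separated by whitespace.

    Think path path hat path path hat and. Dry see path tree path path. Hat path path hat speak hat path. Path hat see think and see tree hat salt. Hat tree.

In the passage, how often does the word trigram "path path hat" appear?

Scanning the 30 overlapping trigram windows for "path path hat":
  position 2–4: path path hat
  position 5–7: path path hat
  position 13–15: path path hat
  position 16–18: path path hat
  position 21–23: path path hat

5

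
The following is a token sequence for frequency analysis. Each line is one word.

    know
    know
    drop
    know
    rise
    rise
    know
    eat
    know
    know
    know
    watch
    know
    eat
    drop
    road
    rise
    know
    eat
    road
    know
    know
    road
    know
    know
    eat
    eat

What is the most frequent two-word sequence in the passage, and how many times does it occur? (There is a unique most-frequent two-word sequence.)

"know know", 5 times

Bigram frequencies (highest first):
  know know: 5
  know eat: 4
  rise know: 2
  road know: 2
  know drop: 1
  drop know: 1
  … (11 more, each ≤ 1)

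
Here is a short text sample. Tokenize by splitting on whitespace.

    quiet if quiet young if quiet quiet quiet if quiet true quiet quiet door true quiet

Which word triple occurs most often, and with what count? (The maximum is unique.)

Trigram frequencies (highest first):
  quiet if quiet: 2
  if quiet young: 1
  quiet young if: 1
  young if quiet: 1
  if quiet quiet: 1
  quiet quiet quiet: 1
  … (7 more, each ≤ 1)

"quiet if quiet", 2 times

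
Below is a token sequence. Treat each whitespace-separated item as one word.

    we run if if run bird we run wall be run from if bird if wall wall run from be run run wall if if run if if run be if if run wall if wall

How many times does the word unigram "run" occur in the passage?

Scanning the 36 tokens for "run":
  position 2: run
  position 5: run
  position 8: run
  position 11: run
  position 18: run
  position 21: run
  position 22: run
  position 26: run
  position 29: run
  position 33: run

10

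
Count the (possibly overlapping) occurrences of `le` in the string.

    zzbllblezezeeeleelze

Sliding a length-2 window over the 20 characters (19 positions):
  position 7–8: le
  position 15–16: le

2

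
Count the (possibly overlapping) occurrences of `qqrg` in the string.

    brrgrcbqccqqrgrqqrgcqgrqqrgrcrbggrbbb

Sliding a length-4 window over the 37 characters (34 positions):
  position 11–14: qqrg
  position 16–19: qqrg
  position 24–27: qqrg

3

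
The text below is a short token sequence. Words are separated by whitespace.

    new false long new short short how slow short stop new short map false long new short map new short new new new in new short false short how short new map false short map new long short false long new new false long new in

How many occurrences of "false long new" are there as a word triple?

4

Scanning the 44 overlapping trigram windows for "false long new":
  position 2–4: false long new
  position 14–16: false long new
  position 39–41: false long new
  position 43–45: false long new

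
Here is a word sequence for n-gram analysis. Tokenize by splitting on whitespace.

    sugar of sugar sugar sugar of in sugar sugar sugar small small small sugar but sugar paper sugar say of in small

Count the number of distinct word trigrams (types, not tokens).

19

22 tokens → 20 trigram windows in total.
Repeated trigrams (each contributes count−1 duplicates):
  sugar sugar sugar: 2
1 duplicate windows → 20 − 1 = 19 distinct.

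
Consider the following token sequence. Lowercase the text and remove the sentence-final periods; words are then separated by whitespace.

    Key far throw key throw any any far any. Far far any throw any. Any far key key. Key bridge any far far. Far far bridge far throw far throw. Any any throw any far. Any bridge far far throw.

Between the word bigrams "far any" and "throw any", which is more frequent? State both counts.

"throw any" (4 vs 3)

"far any": 3 occurrences
"throw any": 4 occurrences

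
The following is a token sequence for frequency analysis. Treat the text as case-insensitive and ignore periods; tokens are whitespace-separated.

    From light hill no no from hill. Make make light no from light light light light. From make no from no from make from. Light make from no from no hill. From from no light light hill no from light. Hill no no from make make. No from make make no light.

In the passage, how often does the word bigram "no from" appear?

Scanning the 51 overlapping bigram windows for "no from":
  position 5–6: no from
  position 11–12: no from
  position 19–20: no from
  position 21–22: no from
  position 28–29: no from
  position 38–39: no from
  position 43–44: no from
  position 47–48: no from

8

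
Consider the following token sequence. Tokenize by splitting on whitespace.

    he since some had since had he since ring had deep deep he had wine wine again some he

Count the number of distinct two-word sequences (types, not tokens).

19 tokens → 18 bigram windows in total.
Repeated bigrams (each contributes count−1 duplicates):
  he since: 2
1 duplicate windows → 18 − 1 = 17 distinct.

17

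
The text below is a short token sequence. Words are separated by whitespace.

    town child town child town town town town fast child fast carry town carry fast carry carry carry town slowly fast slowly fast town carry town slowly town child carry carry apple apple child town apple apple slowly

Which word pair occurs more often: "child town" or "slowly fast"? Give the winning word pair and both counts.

"child town" (3 vs 2)

"child town": 3 occurrences
"slowly fast": 2 occurrences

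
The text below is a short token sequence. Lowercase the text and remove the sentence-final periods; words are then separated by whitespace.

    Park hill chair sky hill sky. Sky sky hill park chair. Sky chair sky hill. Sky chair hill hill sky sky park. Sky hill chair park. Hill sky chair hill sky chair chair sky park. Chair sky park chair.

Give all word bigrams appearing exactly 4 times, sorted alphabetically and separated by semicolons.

sky chair; sky hill

Bigram counts meeting the condition (exactly 4 times):
  sky chair: 4
  sky hill: 4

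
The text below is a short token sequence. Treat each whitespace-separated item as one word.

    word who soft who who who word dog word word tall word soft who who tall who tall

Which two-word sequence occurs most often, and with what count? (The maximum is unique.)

Bigram frequencies (highest first):
  who who: 3
  soft who: 2
  who tall: 2
  word who: 1
  who soft: 1
  who word: 1
  … (7 more, each ≤ 1)

"who who", 3 times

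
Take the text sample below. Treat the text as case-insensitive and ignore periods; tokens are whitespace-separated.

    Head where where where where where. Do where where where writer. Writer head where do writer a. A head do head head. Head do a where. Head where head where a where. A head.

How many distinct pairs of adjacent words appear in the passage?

34 tokens → 33 bigram windows in total.
Repeated bigrams (each contributes count−1 duplicates):
  where where: 6
  head where: 4
  a head: 2
  a where: 2
  head do: 2
  head head: 2
  where a: 2
  where do: 2
  … (1 more repeated)
15 duplicate windows → 33 − 15 = 18 distinct.

18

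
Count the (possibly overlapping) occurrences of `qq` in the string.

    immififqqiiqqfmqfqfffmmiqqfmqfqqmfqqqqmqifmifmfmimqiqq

Sliding a length-2 window over the 54 characters (53 positions):
  position 8–9: qq
  position 12–13: qq
  position 25–26: qq
  position 31–32: qq
  position 35–36: qq
  position 36–37: qq
  position 37–38: qq
  position 53–54: qq

8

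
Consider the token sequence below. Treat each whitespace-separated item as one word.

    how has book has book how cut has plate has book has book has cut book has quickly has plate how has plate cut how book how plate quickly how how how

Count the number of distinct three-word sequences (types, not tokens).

27

32 tokens → 30 trigram windows in total.
Repeated trigrams (each contributes count−1 duplicates):
  has book has: 3
  book has book: 2
3 duplicate windows → 30 − 3 = 27 distinct.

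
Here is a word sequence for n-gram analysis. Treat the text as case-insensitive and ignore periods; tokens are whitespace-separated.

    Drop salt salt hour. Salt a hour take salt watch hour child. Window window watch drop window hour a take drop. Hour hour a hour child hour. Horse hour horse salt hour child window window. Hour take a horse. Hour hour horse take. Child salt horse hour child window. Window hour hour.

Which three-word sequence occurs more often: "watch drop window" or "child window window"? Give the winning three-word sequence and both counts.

"watch drop window": 1 occurrence
"child window window": 3 occurrences

"child window window" (3 vs 1)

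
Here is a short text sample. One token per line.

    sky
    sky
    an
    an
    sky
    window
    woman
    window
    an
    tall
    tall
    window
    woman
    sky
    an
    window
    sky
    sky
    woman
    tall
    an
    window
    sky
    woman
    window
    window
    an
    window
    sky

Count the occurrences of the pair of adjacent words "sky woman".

2

Scanning the 28 overlapping bigram windows for "sky woman":
  position 18–19: sky woman
  position 23–24: sky woman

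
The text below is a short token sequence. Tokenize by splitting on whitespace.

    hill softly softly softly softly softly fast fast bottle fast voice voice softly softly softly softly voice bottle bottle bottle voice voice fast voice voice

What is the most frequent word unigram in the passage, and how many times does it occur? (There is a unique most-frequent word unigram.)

Unigram frequencies (highest first):
  softly: 9
  voice: 7
  fast: 4
  bottle: 4
  hill: 1

"softly", 9 times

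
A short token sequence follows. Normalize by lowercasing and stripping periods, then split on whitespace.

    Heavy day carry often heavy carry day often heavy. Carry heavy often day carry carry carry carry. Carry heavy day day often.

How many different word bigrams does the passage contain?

22 tokens → 21 bigram windows in total.
Repeated bigrams (each contributes count−1 duplicates):
  carry carry: 4
  carry heavy: 2
  day carry: 2
  day often: 2
  heavy carry: 2
  heavy day: 2
  often heavy: 2
9 duplicate windows → 21 − 9 = 12 distinct.

12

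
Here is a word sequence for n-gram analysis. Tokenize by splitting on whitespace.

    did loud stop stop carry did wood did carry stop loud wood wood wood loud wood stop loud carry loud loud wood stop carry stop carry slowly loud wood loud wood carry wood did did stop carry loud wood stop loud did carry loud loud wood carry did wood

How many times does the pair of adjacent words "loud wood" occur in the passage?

7

Scanning the 48 overlapping bigram windows for "loud wood":
  position 11–12: loud wood
  position 15–16: loud wood
  position 21–22: loud wood
  position 28–29: loud wood
  position 30–31: loud wood
  position 38–39: loud wood
  position 45–46: loud wood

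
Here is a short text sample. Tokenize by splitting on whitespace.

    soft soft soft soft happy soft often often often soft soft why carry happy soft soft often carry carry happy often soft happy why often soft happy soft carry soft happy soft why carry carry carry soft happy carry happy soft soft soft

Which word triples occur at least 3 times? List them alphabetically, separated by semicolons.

soft happy soft; soft soft soft

Trigram counts meeting the condition (at least 3 times):
  soft happy soft: 3
  soft soft soft: 3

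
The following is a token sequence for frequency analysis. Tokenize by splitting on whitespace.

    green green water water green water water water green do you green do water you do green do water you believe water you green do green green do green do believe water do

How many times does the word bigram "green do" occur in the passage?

6

Scanning the 32 overlapping bigram windows for "green do":
  position 9–10: green do
  position 12–13: green do
  position 17–18: green do
  position 24–25: green do
  position 27–28: green do
  position 29–30: green do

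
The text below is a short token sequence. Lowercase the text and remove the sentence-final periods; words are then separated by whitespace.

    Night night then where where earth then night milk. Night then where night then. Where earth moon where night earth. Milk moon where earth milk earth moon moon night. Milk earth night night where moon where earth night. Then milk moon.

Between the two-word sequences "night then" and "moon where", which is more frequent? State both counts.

"night then" (4 vs 3)

"night then": 4 occurrences
"moon where": 3 occurrences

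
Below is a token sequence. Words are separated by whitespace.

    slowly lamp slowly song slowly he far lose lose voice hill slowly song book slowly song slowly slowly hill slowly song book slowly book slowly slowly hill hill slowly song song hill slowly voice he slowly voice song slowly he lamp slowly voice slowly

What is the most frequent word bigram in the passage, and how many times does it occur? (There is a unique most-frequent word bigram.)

"slowly song", 5 times

Bigram frequencies (highest first):
  slowly song: 5
  hill slowly: 4
  song slowly: 3
  book slowly: 3
  slowly voice: 3
  lamp slowly: 2
  … (19 more, each ≤ 2)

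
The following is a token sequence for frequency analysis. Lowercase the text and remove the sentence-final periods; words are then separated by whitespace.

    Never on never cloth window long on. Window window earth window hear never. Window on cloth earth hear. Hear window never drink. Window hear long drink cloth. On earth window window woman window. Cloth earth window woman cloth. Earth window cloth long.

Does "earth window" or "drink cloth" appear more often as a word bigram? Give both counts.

"earth window" (4 vs 1)

"earth window": 4 occurrences
"drink cloth": 1 occurrence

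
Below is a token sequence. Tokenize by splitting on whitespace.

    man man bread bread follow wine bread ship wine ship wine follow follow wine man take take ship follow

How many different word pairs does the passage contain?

19 tokens → 18 bigram windows in total.
Repeated bigrams (each contributes count−1 duplicates):
  follow wine: 2
  ship wine: 2
2 duplicate windows → 18 − 2 = 16 distinct.

16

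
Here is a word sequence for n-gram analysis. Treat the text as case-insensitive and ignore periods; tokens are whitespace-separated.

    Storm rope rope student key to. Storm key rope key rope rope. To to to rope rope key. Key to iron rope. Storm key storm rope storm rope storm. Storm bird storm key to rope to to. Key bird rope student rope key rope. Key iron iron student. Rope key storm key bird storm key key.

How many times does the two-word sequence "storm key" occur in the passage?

Scanning the 55 overlapping bigram windows for "storm key":
  position 7–8: storm key
  position 23–24: storm key
  position 32–33: storm key
  position 51–52: storm key
  position 54–55: storm key

5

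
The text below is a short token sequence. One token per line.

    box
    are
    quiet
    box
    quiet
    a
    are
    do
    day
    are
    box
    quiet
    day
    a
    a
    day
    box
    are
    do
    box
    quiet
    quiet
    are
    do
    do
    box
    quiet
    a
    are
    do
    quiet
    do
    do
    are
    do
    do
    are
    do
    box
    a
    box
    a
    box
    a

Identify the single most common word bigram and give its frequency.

"are do", 6 times

Bigram frequencies (highest first):
  are do: 6
  box quiet: 4
  do box: 3
  do do: 3
  box a: 3
  box are: 2
  … (18 more, each ≤ 2)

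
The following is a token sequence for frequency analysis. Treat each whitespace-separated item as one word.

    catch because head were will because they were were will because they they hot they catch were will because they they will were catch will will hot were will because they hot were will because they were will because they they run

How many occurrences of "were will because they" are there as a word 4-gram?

6

Scanning the 39 overlapping 4-gram windows for "were will because they":
  position 4–7: were will because they
  position 9–12: were will because they
  position 17–20: were will because they
  position 28–31: were will because they
  position 33–36: were will because they
  position 37–40: were will because they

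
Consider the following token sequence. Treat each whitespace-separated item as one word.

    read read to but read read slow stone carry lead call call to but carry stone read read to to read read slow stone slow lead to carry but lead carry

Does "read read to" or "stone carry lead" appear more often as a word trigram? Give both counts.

"read read to" (2 vs 1)

"read read to": 2 occurrences
"stone carry lead": 1 occurrence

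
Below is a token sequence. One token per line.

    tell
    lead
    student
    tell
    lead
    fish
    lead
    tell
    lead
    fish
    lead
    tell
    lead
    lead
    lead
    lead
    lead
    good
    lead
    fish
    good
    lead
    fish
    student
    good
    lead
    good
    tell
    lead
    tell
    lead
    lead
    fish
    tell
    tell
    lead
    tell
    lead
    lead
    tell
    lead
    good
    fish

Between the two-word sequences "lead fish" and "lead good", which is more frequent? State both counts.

"lead fish": 5 occurrences
"lead good": 3 occurrences

"lead fish" (5 vs 3)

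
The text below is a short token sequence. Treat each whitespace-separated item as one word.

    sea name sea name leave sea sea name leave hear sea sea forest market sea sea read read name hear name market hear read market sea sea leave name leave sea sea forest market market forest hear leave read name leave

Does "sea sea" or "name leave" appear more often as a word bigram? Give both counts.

"sea sea": 5 occurrences
"name leave": 4 occurrences

"sea sea" (5 vs 4)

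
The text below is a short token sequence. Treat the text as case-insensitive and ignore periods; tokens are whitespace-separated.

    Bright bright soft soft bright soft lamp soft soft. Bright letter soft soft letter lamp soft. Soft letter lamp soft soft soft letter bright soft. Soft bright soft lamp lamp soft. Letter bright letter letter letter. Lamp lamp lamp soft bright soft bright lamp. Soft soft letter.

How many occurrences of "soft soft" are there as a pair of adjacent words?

Scanning the 46 overlapping bigram windows for "soft soft":
  position 3–4: soft soft
  position 8–9: soft soft
  position 12–13: soft soft
  position 16–17: soft soft
  position 20–21: soft soft
  position 21–22: soft soft
  position 25–26: soft soft
  position 45–46: soft soft

8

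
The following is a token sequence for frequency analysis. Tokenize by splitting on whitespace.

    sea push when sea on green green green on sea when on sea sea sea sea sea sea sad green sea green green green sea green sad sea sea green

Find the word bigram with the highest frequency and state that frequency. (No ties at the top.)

Bigram frequencies (highest first):
  sea sea: 6
  green green: 4
  sea green: 3
  on sea: 2
  green sea: 2
  sea push: 1
  … (11 more, each ≤ 1)

"sea sea", 6 times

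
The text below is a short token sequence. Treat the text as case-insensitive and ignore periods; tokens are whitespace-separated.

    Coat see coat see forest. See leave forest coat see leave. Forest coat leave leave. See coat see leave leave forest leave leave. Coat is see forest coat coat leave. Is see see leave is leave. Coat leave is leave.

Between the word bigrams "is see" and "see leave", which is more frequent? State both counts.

"see leave" (4 vs 2)

"is see": 2 occurrences
"see leave": 4 occurrences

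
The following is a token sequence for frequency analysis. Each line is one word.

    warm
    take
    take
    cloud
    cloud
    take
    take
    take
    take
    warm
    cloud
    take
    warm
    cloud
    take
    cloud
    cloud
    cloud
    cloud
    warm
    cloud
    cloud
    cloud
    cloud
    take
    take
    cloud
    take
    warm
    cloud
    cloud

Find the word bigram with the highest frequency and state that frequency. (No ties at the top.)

"cloud cloud", 8 times

Bigram frequencies (highest first):
  cloud cloud: 8
  take take: 5
  cloud take: 5
  warm cloud: 4
  take cloud: 3
  take warm: 3
  … (2 more, each ≤ 1)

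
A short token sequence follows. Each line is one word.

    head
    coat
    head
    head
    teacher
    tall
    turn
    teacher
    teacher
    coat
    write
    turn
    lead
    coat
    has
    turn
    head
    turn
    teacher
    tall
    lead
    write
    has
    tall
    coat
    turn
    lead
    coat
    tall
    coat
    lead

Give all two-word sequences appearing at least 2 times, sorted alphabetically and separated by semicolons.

lead coat; tall coat; teacher tall; turn lead; turn teacher

Bigram counts meeting the condition (at least 2 times):
  lead coat: 2
  tall coat: 2
  teacher tall: 2
  turn lead: 2
  turn teacher: 2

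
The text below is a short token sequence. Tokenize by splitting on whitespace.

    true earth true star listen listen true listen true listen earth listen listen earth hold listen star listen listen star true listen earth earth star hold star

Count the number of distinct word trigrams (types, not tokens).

27 tokens → 25 trigram windows in total.
Repeated trigrams (each contributes count−1 duplicates):
  listen true listen: 2
  star listen listen: 2
  true listen earth: 2
3 duplicate windows → 25 − 3 = 22 distinct.

22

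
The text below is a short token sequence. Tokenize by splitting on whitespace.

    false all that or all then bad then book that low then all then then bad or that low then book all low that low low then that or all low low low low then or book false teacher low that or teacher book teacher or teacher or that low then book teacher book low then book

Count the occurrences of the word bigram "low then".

6

Scanning the 56 overlapping bigram windows for "low then":
  position 11–12: low then
  position 19–20: low then
  position 26–27: low then
  position 34–35: low then
  position 50–51: low then
  position 55–56: low then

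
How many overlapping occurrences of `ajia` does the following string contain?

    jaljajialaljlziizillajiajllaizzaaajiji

Sliding a length-4 window over the 38 characters (35 positions):
  position 5–8: ajia
  position 21–24: ajia

2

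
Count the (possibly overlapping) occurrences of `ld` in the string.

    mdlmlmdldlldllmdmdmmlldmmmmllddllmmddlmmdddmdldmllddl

Sliding a length-2 window over the 53 characters (52 positions):
  position 8–9: ld
  position 11–12: ld
  position 22–23: ld
  position 29–30: ld
  position 46–47: ld
  position 50–51: ld

6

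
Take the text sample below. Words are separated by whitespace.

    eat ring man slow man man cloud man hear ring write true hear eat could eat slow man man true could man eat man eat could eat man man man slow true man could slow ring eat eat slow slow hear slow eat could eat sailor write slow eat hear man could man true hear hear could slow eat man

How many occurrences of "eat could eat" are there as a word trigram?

Scanning the 58 overlapping trigram windows for "eat could eat":
  position 14–16: eat could eat
  position 25–27: eat could eat
  position 43–45: eat could eat

3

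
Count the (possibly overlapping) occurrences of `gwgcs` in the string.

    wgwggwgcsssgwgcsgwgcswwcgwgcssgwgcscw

Sliding a length-5 window over the 37 characters (33 positions):
  position 5–9: gwgcs
  position 12–16: gwgcs
  position 17–21: gwgcs
  position 25–29: gwgcs
  position 31–35: gwgcs

5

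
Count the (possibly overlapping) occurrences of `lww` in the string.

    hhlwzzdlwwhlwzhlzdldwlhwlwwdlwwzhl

3

Sliding a length-3 window over the 34 characters (32 positions):
  position 8–10: lww
  position 25–27: lww
  position 29–31: lww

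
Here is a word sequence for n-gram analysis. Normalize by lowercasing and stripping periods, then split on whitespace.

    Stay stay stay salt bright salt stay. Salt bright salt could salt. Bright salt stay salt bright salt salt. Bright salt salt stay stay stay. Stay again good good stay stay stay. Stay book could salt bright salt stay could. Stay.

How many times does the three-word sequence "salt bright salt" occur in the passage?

6

Scanning the 39 overlapping trigram windows for "salt bright salt":
  position 4–6: salt bright salt
  position 8–10: salt bright salt
  position 12–14: salt bright salt
  position 16–18: salt bright salt
  position 19–21: salt bright salt
  position 36–38: salt bright salt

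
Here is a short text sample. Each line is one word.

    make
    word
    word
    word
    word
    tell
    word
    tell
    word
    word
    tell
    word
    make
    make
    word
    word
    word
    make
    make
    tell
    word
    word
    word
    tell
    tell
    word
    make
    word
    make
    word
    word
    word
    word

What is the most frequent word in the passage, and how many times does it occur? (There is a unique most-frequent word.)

Unigram frequencies (highest first):
  word: 20
  make: 7
  tell: 6

"word", 20 times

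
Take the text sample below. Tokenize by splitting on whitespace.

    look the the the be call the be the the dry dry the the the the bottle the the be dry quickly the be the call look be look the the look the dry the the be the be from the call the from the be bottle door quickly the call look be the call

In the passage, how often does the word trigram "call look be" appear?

Scanning the 53 overlapping trigram windows for "call look be":
  position 26–28: call look be
  position 51–53: call look be

2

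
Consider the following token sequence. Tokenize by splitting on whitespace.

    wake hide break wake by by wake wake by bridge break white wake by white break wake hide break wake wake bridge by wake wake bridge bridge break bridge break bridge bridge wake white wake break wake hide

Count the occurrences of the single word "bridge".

7

Scanning the 38 tokens for "bridge":
  position 10: bridge
  position 22: bridge
  position 26: bridge
  position 27: bridge
  position 29: bridge
  position 31: bridge
  position 32: bridge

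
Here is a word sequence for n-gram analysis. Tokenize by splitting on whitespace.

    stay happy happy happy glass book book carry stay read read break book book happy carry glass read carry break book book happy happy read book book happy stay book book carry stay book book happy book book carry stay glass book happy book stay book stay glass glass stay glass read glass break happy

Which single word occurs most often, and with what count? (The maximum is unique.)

"book", 17 times

Unigram frequencies (highest first):
  book: 17
  happy: 10
  stay: 8
  glass: 7
  carry: 5
  read: 5
  … (1 more, each ≤ 3)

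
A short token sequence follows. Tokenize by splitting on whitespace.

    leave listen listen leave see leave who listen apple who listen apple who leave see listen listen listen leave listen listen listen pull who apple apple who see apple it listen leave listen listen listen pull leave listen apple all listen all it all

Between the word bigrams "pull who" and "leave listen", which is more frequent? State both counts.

"leave listen" (4 vs 1)

"pull who": 1 occurrence
"leave listen": 4 occurrences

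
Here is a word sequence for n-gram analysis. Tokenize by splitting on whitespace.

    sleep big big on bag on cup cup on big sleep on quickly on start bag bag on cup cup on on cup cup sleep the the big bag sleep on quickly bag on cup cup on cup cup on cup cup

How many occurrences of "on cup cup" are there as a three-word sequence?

6

Scanning the 40 overlapping trigram windows for "on cup cup":
  position 6–8: on cup cup
  position 18–20: on cup cup
  position 22–24: on cup cup
  position 34–36: on cup cup
  position 37–39: on cup cup
  position 40–42: on cup cup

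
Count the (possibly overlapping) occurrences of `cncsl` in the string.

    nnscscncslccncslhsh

Sliding a length-5 window over the 19 characters (15 positions):
  position 6–10: cncsl
  position 12–16: cncsl

2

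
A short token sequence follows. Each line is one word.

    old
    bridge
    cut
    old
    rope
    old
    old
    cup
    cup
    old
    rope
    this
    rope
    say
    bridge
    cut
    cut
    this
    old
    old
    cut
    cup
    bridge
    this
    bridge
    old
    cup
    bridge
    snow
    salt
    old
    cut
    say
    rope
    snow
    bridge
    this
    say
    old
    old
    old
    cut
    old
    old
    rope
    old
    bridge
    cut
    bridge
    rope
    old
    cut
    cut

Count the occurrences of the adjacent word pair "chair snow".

0

Scanning the 52 overlapping bigram windows for "chair snow":
  (none found)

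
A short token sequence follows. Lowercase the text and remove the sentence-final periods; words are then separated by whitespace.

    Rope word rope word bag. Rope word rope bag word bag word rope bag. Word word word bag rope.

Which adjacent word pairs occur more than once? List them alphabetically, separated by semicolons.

bag rope; bag word; rope bag; rope word; word bag; word rope; word word

Bigram counts meeting the condition (more than once):
  bag rope: 2
  bag word: 3
  rope bag: 2
  rope word: 3
  word bag: 3
  word rope: 3
  word word: 2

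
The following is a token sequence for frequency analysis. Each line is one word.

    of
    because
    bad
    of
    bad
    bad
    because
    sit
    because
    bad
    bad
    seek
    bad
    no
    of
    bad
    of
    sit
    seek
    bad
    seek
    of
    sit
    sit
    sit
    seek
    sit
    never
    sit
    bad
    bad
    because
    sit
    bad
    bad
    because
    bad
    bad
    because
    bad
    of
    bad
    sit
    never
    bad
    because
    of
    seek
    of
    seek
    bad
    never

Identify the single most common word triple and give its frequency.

"bad bad because", 4 times

Trigram frequencies (highest first):
  bad bad because: 4
  because bad of: 2
  bad of bad: 2
  bad because sit: 2
  because bad bad: 2
  sit bad bad: 2
  … (35 more, each ≤ 2)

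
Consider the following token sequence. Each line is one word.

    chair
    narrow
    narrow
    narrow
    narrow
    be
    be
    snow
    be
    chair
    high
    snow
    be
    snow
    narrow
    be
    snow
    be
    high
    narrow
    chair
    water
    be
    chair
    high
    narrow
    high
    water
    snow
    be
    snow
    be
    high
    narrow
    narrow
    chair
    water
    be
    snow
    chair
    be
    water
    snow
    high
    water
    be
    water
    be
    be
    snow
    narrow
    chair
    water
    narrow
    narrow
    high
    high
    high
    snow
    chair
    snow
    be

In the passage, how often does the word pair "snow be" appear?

6

Scanning the 61 overlapping bigram windows for "snow be":
  position 8–9: snow be
  position 12–13: snow be
  position 17–18: snow be
  position 29–30: snow be
  position 31–32: snow be
  position 61–62: snow be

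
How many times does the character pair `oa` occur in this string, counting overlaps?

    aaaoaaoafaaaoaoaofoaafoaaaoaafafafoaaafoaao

Sliding a length-2 window over the 43 characters (42 positions):
  position 4–5: oa
  position 7–8: oa
  position 13–14: oa
  position 15–16: oa
  position 19–20: oa
  position 23–24: oa
  position 27–28: oa
  position 35–36: oa
  position 40–41: oa

9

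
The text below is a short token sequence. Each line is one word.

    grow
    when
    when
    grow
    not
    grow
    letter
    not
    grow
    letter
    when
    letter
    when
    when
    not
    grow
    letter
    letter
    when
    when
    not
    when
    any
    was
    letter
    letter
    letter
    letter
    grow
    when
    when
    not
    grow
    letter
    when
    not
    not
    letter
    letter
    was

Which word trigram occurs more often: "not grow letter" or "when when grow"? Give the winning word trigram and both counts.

"not grow letter" (4 vs 1)

"not grow letter": 4 occurrences
"when when grow": 1 occurrence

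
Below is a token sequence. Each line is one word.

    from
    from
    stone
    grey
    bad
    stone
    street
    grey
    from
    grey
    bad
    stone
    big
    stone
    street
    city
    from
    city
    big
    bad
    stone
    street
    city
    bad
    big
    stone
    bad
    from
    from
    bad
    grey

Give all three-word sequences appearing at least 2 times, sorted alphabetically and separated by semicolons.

Trigram counts meeting the condition (at least 2 times):
  bad stone street: 2
  grey bad stone: 2
  stone street city: 2

bad stone street; grey bad stone; stone street city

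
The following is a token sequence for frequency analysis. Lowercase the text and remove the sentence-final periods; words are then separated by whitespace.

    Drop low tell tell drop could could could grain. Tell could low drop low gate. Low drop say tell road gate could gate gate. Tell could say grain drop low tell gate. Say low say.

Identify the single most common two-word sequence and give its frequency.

"drop low", 3 times

Bigram frequencies (highest first):
  drop low: 3
  low tell: 2
  could could: 2
  tell could: 2
  low drop: 2
  tell tell: 1
  … (22 more, each ≤ 1)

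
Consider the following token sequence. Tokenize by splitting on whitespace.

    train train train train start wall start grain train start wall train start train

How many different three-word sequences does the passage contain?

10

14 tokens → 12 trigram windows in total.
Repeated trigrams (each contributes count−1 duplicates):
  train start wall: 2
  train train train: 2
2 duplicate windows → 12 − 2 = 10 distinct.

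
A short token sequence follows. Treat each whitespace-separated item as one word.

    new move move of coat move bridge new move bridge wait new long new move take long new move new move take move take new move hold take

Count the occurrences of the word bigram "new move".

6

Scanning the 27 overlapping bigram windows for "new move":
  position 1–2: new move
  position 8–9: new move
  position 14–15: new move
  position 18–19: new move
  position 20–21: new move
  position 25–26: new move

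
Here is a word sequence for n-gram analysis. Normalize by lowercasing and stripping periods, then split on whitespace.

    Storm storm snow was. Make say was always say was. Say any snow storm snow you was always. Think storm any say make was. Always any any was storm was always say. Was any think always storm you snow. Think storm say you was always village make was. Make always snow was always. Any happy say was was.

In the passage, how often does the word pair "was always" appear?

Scanning the 57 overlapping bigram windows for "was always":
  position 7–8: was always
  position 17–18: was always
  position 24–25: was always
  position 30–31: was always
  position 44–45: was always
  position 52–53: was always

6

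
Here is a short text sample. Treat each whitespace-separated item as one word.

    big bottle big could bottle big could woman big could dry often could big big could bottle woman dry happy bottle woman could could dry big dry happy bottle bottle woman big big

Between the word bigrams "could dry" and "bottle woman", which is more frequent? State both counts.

"could dry": 2 occurrences
"bottle woman": 3 occurrences

"bottle woman" (3 vs 2)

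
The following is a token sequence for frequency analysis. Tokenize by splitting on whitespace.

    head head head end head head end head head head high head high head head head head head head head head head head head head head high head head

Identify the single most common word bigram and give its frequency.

"head head", 18 times

Bigram frequencies (highest first):
  head head: 18
  head high: 3
  high head: 3
  head end: 2
  end head: 2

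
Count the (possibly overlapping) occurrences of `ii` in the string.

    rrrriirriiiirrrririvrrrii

Sliding a length-2 window over the 25 characters (24 positions):
  position 5–6: ii
  position 9–10: ii
  position 10–11: ii
  position 11–12: ii
  position 24–25: ii

5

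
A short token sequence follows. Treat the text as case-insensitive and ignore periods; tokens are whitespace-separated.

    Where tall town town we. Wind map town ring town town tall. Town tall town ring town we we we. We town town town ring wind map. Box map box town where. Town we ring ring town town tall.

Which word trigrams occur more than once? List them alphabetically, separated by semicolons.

ring town town; town ring town; town tall town; town town tall; we we we

Trigram counts meeting the condition (more than once):
  ring town town: 2
  town ring town: 2
  town tall town: 2
  town town tall: 2
  we we we: 2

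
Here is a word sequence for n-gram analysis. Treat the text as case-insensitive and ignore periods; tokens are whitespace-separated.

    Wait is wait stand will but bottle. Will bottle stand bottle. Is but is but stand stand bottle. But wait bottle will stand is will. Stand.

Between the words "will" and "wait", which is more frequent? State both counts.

"will": 4 occurrences
"wait": 3 occurrences

"will" (4 vs 3)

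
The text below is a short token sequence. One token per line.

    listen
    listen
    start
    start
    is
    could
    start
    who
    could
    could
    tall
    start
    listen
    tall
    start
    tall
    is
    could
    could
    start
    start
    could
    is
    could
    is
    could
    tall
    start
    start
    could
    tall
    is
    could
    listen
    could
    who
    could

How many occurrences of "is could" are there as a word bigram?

5

Scanning the 36 overlapping bigram windows for "is could":
  position 5–6: is could
  position 17–18: is could
  position 23–24: is could
  position 25–26: is could
  position 32–33: is could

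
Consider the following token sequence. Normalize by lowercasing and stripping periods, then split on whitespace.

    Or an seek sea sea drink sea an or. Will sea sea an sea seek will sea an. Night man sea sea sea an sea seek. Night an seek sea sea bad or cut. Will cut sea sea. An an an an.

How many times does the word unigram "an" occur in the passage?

10

Scanning the 42 tokens for "an":
  position 2: an
  position 8: an
  position 13: an
  position 18: an
  position 24: an
  position 28: an
  position 39: an
  position 40: an
  position 41: an
  position 42: an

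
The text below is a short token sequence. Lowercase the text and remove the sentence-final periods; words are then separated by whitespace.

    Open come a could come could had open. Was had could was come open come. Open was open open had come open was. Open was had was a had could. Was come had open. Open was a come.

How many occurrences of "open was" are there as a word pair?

Scanning the 37 overlapping bigram windows for "open was":
  position 8–9: open was
  position 16–17: open was
  position 22–23: open was
  position 24–25: open was
  position 35–36: open was

5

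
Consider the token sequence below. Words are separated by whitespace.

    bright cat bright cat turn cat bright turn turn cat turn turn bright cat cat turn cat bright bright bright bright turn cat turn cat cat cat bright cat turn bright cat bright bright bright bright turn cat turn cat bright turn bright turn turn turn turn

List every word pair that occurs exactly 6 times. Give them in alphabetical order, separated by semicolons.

Bigram counts meeting the condition (exactly 6 times):
  bright bright: 6
  cat bright: 6
  cat turn: 6

bright bright; cat bright; cat turn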